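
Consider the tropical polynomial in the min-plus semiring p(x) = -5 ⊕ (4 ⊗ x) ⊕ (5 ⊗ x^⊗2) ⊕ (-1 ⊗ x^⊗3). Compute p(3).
p(3) = -5

A tropical monomial a ⊗ x^⊗i evaluates to a + i · x. Evaluating each term at x = 3:
  Term 0 contributes -5 + 0 · 3 = -5
  Term 1 contributes 4 + 1 · 3 = 7
  Term 2 contributes 5 + 2 · 3 = 11
  Term 3 contributes -1 + 3 · 3 = 8
p(3) = ⊕ of these = min[-5, 7, 11, 8] = -5.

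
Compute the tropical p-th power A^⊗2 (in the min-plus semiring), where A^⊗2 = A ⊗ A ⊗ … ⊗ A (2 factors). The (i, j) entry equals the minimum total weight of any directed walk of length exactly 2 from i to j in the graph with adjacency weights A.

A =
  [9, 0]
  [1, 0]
A^⊗2 =
  [1, 0]
  [1, 0]

Each entry (A^⊗2)_ij equals the minimum over all length-2 walks i = v_0 → v_1 → … → v_2 = j of Σ_t A[v_t][v_{t+1}]. For example, for (i, j) = (0, 1) we minimise over 2 possible intermediate vertex sequences; the minimum is 0, attained along the walk 0 → 1 → 1.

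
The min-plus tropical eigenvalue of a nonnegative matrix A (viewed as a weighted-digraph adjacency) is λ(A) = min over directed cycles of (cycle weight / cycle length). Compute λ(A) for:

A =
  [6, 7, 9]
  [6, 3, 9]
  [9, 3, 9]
λ(A) = 3

Enumerate directed cycles and compute their means (weight / length). Sample:
  cycle 0 → 0: weight = 6, length = 1, mean = 6/1 ≈ 6.000
  cycle 1 → 1: weight = 3, length = 1, mean = 3/1 ≈ 3.000
  cycle 2 → 2: weight = 9, length = 1, mean = 9/1 ≈ 9.000
  cycle 0 → 1 → 0: weight = 13, length = 2, mean = 13/2 ≈ 6.500
  cycle 0 → 2 → 0: weight = 18, length = 2, mean = 18/2 ≈ 9.000
  cycle 1 → 0 → 1: weight = 13, length = 2, mean = 13/2 ≈ 6.500
Minimum mean = 3.000, attained e.g. along the cycle 1 → 1 with weight 3 and length 1. So λ(A) = 3/1 = 3.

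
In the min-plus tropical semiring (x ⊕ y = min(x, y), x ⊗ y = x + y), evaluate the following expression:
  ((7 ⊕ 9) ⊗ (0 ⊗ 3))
((7 ⊕ 9) ⊗ (0 ⊗ 3)) = 10

Expand innermost to outermost. Recall ⊕ takes the minimum of its arguments and ⊗ takes their sum. Working out the expression ((7 ⊕ 9) ⊗ (0 ⊗ 3)) gives 10.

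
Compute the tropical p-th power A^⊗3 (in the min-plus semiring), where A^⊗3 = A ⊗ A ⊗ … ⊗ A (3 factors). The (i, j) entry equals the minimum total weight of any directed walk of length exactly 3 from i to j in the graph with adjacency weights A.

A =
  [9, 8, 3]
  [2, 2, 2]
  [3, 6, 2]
A^⊗3 =
  [8, 11, 7]
  [6, 6, 6]
  [7, 10, 6]

Each entry (A^⊗3)_ij equals the minimum over all length-3 walks i = v_0 → v_1 → … → v_3 = j of Σ_t A[v_t][v_{t+1}]. For example, for (i, j) = (0, 2) we minimise over 9 possible intermediate vertex sequences; the minimum is 7, attained along the walk 0 → 2 → 2 → 2.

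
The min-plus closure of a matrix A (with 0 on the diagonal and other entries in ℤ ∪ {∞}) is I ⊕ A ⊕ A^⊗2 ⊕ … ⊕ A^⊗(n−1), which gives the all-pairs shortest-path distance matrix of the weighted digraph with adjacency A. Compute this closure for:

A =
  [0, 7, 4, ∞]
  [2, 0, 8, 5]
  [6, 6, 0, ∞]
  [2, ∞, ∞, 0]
Closure =
  [0, 7, 4, 12]
  [2, 0, 6, 5]
  [6, 6, 0, 11]
  [2, 9, 6, 0]

This is the Floyd-Warshall all-pairs shortest-path computation. For each intermediate vertex k = 0, 1, …, 3, update dist[i][j] ← min(dist[i][j], dist[i][k] + dist[k][j]). The final matrix gives, for each (i, j), the minimum total weight of any directed path from i to j (possibly empty when i = j).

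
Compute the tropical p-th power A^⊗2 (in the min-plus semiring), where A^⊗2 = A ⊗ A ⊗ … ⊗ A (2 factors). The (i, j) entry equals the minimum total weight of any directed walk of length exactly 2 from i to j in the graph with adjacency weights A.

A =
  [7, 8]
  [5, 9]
A^⊗2 =
  [13, 15]
  [12, 13]

Each entry (A^⊗2)_ij equals the minimum over all length-2 walks i = v_0 → v_1 → … → v_2 = j of Σ_t A[v_t][v_{t+1}]. For example, for (i, j) = (0, 1) we minimise over 2 possible intermediate vertex sequences; the minimum is 15, attained along the walk 0 → 0 → 1.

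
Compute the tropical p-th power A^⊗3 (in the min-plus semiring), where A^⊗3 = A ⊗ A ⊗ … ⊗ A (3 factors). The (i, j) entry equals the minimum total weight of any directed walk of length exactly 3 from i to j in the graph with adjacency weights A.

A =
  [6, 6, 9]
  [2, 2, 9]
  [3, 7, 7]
A^⊗3 =
  [10, 10, 17]
  [6, 6, 13]
  [11, 11, 18]

Each entry (A^⊗3)_ij equals the minimum over all length-3 walks i = v_0 → v_1 → … → v_3 = j of Σ_t A[v_t][v_{t+1}]. For example, for (i, j) = (0, 2) we minimise over 9 possible intermediate vertex sequences; the minimum is 17, attained along the walk 0 → 1 → 0 → 2.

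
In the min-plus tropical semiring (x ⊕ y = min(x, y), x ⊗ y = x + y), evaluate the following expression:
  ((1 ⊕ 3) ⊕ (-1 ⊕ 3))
((1 ⊕ 3) ⊕ (-1 ⊕ 3)) = -1

Expand innermost to outermost. Recall ⊕ takes the minimum of its arguments and ⊗ takes their sum. Working out the expression ((1 ⊕ 3) ⊕ (-1 ⊕ 3)) gives -1.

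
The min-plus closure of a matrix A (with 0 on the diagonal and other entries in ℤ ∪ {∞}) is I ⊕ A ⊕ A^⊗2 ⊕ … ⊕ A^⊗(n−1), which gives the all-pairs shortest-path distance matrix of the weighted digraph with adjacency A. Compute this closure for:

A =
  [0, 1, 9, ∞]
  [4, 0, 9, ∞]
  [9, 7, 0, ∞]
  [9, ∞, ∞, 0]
Closure =
  [0, 1, 9, ∞]
  [4, 0, 9, ∞]
  [9, 7, 0, ∞]
  [9, 10, 18, 0]

This is the Floyd-Warshall all-pairs shortest-path computation. For each intermediate vertex k = 0, 1, …, 3, update dist[i][j] ← min(dist[i][j], dist[i][k] + dist[k][j]). The final matrix gives, for each (i, j), the minimum total weight of any directed path from i to j (possibly empty when i = j).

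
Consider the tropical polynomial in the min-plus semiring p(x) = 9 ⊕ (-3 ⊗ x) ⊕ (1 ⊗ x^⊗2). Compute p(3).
p(3) = 0

A tropical monomial a ⊗ x^⊗i evaluates to a + i · x. Evaluating each term at x = 3:
  Term 0 contributes 9 + 0 · 3 = 9
  Term 1 contributes -3 + 1 · 3 = 0
  Term 2 contributes 1 + 2 · 3 = 7
p(3) = ⊕ of these = min[9, 0, 7] = 0.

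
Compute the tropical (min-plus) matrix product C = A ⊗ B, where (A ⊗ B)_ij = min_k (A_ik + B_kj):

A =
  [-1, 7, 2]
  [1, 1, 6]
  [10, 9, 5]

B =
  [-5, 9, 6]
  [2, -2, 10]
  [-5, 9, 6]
A ⊗ B =
  [-6, 5, 5]
  [-4, -1, 7]
  [0, 7, 11]

Apply the min-plus product entry-by-entry:
  C[0][0] = min over k of (A[0][0] + B[0][0] = -1 + -5 = -6, A[0][1] + B[1][0] = 7 + 2 = 9, A[0][2] + B[2][0] = 2 + -5 = -3) = -6 (attained at k = 0)
  C[0][1] = min over k of (A[0][0] + B[0][1] = -1 + 9 = 8, A[0][1] + B[1][1] = 7 + -2 = 5, A[0][2] + B[2][1] = 2 + 9 = 11) = 5 (attained at k = 1)
  C[0][2] = min over k of (A[0][0] + B[0][2] = -1 + 6 = 5, A[0][1] + B[1][2] = 7 + 10 = 17, A[0][2] + B[2][2] = 2 + 6 = 8) = 5 (attained at k = 0)
  C[1][0] = min over k of (A[1][0] + B[0][0] = 1 + -5 = -4, A[1][1] + B[1][0] = 1 + 2 = 3, A[1][2] + B[2][0] = 6 + -5 = 1) = -4 (attained at k = 0)
  C[1][1] = min over k of (A[1][0] + B[0][1] = 1 + 9 = 10, A[1][1] + B[1][1] = 1 + -2 = -1, A[1][2] + B[2][1] = 6 + 9 = 15) = -1 (attained at k = 1)
  C[1][2] = min over k of (A[1][0] + B[0][2] = 1 + 6 = 7, A[1][1] + B[1][2] = 1 + 10 = 11, A[1][2] + B[2][2] = 6 + 6 = 12) = 7 (attained at k = 0)
  C[2][0] = min over k of (A[2][0] + B[0][0] = 10 + -5 = 5, A[2][1] + B[1][0] = 9 + 2 = 11, A[2][2] + B[2][0] = 5 + -5 = 0) = 0 (attained at k = 2)
  C[2][1] = min over k of (A[2][0] + B[0][1] = 10 + 9 = 19, A[2][1] + B[1][1] = 9 + -2 = 7, A[2][2] + B[2][1] = 5 + 9 = 14) = 7 (attained at k = 1)
  C[2][2] = min over k of (A[2][0] + B[0][2] = 10 + 6 = 16, A[2][1] + B[1][2] = 9 + 10 = 19, A[2][2] + B[2][2] = 5 + 6 = 11) = 11 (attained at k = 2)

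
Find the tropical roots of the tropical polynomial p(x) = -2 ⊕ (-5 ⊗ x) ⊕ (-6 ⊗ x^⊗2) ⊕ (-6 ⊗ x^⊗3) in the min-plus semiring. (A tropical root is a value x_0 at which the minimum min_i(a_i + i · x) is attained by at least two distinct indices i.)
Roots: {0, 1, 3}

Each tropical root is a break point of the lower envelope of the lines y = a_i + i · x (there are 4 lines, with slopes 0, 1, ..., 3). Only the lines that attain the minimum somewhere contribute to roots; other lines are dominated. Here the surviving (envelope) indices are i = 3, i = 2, i = 1, i = 0.
Intersections between consecutive envelope lines give the roots: for adjacent envelope indices i < j the intersection is x = (a_i − a_j) / (j − i). Reading off the sorted break points: {0, 1, 3}.
Verification: at each break x_0, at least two indices attain the minimum of min_i(a_i + i · x_0).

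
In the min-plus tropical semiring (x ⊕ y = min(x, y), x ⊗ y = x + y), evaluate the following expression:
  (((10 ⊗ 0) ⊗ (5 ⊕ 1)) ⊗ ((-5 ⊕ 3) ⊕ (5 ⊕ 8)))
(((10 ⊗ 0) ⊗ (5 ⊕ 1)) ⊗ ((-5 ⊕ 3) ⊕ (5 ⊕ 8))) = 6

Expand innermost to outermost. Recall ⊕ takes the minimum of its arguments and ⊗ takes their sum. Working out the expression (((10 ⊗ 0) ⊗ (5 ⊕ 1)) ⊗ ((-5 ⊕ 3) ⊕ (5 ⊕ 8))) gives 6.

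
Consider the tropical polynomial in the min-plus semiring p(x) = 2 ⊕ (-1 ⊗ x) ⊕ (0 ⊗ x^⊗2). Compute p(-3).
p(-3) = -6

A tropical monomial a ⊗ x^⊗i evaluates to a + i · x. Evaluating each term at x = -3:
  Term 0 contributes 2 + 0 · -3 = 2
  Term 1 contributes -1 + 1 · -3 = -4
  Term 2 contributes 0 + 2 · -3 = -6
p(-3) = ⊕ of these = min[2, -4, -6] = -6.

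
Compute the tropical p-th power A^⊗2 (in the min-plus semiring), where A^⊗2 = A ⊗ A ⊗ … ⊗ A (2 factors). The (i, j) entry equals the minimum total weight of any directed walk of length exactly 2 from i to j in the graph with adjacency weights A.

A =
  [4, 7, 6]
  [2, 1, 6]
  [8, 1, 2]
A^⊗2 =
  [8, 7, 8]
  [3, 2, 7]
  [3, 2, 4]

Each entry (A^⊗2)_ij equals the minimum over all length-2 walks i = v_0 → v_1 → … → v_2 = j of Σ_t A[v_t][v_{t+1}]. For example, for (i, j) = (0, 2) we minimise over 3 possible intermediate vertex sequences; the minimum is 8, attained along the walk 0 → 2 → 2.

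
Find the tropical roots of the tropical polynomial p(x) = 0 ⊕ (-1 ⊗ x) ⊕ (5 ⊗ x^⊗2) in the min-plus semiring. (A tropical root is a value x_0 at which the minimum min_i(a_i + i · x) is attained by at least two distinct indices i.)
Roots: {-6, 1}

Each tropical root is a break point of the lower envelope of the lines y = a_i + i · x (there are 3 lines, with slopes 0, 1, ..., 2). Only the lines that attain the minimum somewhere contribute to roots; other lines are dominated. Here the surviving (envelope) indices are i = 2, i = 1, i = 0.
Intersections between consecutive envelope lines give the roots: for adjacent envelope indices i < j the intersection is x = (a_i − a_j) / (j − i). Reading off the sorted break points: {-6, 1}.
Verification: at each break x_0, at least two indices attain the minimum of min_i(a_i + i · x_0).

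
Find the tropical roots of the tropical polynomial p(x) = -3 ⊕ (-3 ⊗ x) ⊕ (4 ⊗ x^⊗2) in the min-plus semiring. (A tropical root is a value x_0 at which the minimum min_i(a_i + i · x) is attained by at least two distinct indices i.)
Roots: {-7, 0}

Each tropical root is a break point of the lower envelope of the lines y = a_i + i · x (there are 3 lines, with slopes 0, 1, ..., 2). Only the lines that attain the minimum somewhere contribute to roots; other lines are dominated. Here the surviving (envelope) indices are i = 2, i = 1, i = 0.
Intersections between consecutive envelope lines give the roots: for adjacent envelope indices i < j the intersection is x = (a_i − a_j) / (j − i). Reading off the sorted break points: {-7, 0}.
Verification: at each break x_0, at least two indices attain the minimum of min_i(a_i + i · x_0).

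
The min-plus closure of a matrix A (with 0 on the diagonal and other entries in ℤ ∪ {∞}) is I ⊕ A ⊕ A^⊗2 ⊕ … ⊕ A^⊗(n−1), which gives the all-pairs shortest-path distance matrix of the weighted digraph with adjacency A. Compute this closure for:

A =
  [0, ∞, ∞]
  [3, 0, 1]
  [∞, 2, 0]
Closure =
  [0, ∞, ∞]
  [3, 0, 1]
  [5, 2, 0]

This is the Floyd-Warshall all-pairs shortest-path computation. For each intermediate vertex k = 0, 1, …, 2, update dist[i][j] ← min(dist[i][j], dist[i][k] + dist[k][j]). The final matrix gives, for each (i, j), the minimum total weight of any directed path from i to j (possibly empty when i = j).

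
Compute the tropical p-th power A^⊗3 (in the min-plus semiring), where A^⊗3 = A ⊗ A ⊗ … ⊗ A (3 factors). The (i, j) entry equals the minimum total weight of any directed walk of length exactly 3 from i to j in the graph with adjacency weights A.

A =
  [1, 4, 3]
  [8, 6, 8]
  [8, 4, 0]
A^⊗3 =
  [3, 6, 3]
  [10, 12, 8]
  [8, 4, 0]

Each entry (A^⊗3)_ij equals the minimum over all length-3 walks i = v_0 → v_1 → … → v_3 = j of Σ_t A[v_t][v_{t+1}]. For example, for (i, j) = (0, 2) we minimise over 9 possible intermediate vertex sequences; the minimum is 3, attained along the walk 0 → 2 → 2 → 2.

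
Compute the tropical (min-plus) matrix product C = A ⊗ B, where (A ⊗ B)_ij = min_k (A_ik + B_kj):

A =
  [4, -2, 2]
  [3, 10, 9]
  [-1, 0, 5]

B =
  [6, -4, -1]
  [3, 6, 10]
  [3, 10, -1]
A ⊗ B =
  [1, 0, 1]
  [9, -1, 2]
  [3, -5, -2]

Apply the min-plus product entry-by-entry:
  C[0][0] = min over k of (A[0][0] + B[0][0] = 4 + 6 = 10, A[0][1] + B[1][0] = -2 + 3 = 1, A[0][2] + B[2][0] = 2 + 3 = 5) = 1 (attained at k = 1)
  C[0][1] = min over k of (A[0][0] + B[0][1] = 4 + -4 = 0, A[0][1] + B[1][1] = -2 + 6 = 4, A[0][2] + B[2][1] = 2 + 10 = 12) = 0 (attained at k = 0)
  C[0][2] = min over k of (A[0][0] + B[0][2] = 4 + -1 = 3, A[0][1] + B[1][2] = -2 + 10 = 8, A[0][2] + B[2][2] = 2 + -1 = 1) = 1 (attained at k = 2)
  C[1][0] = min over k of (A[1][0] + B[0][0] = 3 + 6 = 9, A[1][1] + B[1][0] = 10 + 3 = 13, A[1][2] + B[2][0] = 9 + 3 = 12) = 9 (attained at k = 0)
  C[1][1] = min over k of (A[1][0] + B[0][1] = 3 + -4 = -1, A[1][1] + B[1][1] = 10 + 6 = 16, A[1][2] + B[2][1] = 9 + 10 = 19) = -1 (attained at k = 0)
  C[1][2] = min over k of (A[1][0] + B[0][2] = 3 + -1 = 2, A[1][1] + B[1][2] = 10 + 10 = 20, A[1][2] + B[2][2] = 9 + -1 = 8) = 2 (attained at k = 0)
  C[2][0] = min over k of (A[2][0] + B[0][0] = -1 + 6 = 5, A[2][1] + B[1][0] = 0 + 3 = 3, A[2][2] + B[2][0] = 5 + 3 = 8) = 3 (attained at k = 1)
  C[2][1] = min over k of (A[2][0] + B[0][1] = -1 + -4 = -5, A[2][1] + B[1][1] = 0 + 6 = 6, A[2][2] + B[2][1] = 5 + 10 = 15) = -5 (attained at k = 0)
  C[2][2] = min over k of (A[2][0] + B[0][2] = -1 + -1 = -2, A[2][1] + B[1][2] = 0 + 10 = 10, A[2][2] + B[2][2] = 5 + -1 = 4) = -2 (attained at k = 0)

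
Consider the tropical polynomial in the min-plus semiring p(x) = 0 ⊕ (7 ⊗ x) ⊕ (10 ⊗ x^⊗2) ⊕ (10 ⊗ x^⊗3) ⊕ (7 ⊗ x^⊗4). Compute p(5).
p(5) = 0

A tropical monomial a ⊗ x^⊗i evaluates to a + i · x. Evaluating each term at x = 5:
  Term 0 contributes 0 + 0 · 5 = 0
  Term 1 contributes 7 + 1 · 5 = 12
  Term 2 contributes 10 + 2 · 5 = 20
  Term 3 contributes 10 + 3 · 5 = 25
  Term 4 contributes 7 + 4 · 5 = 27
p(5) = ⊕ of these = min[0, 12, 20, 25, 27] = 0.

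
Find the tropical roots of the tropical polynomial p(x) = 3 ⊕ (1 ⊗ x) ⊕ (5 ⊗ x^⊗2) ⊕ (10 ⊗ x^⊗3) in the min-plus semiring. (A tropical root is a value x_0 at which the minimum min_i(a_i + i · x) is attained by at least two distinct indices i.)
Roots: {-5, -4, 2}

Each tropical root is a break point of the lower envelope of the lines y = a_i + i · x (there are 4 lines, with slopes 0, 1, ..., 3). Only the lines that attain the minimum somewhere contribute to roots; other lines are dominated. Here the surviving (envelope) indices are i = 3, i = 2, i = 1, i = 0.
Intersections between consecutive envelope lines give the roots: for adjacent envelope indices i < j the intersection is x = (a_i − a_j) / (j − i). Reading off the sorted break points: {-5, -4, 2}.
Verification: at each break x_0, at least two indices attain the minimum of min_i(a_i + i · x_0).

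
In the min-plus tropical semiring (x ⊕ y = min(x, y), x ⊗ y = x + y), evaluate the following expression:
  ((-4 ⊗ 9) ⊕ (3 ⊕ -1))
((-4 ⊗ 9) ⊕ (3 ⊕ -1)) = -1

Expand innermost to outermost. Recall ⊕ takes the minimum of its arguments and ⊗ takes their sum. Working out the expression ((-4 ⊗ 9) ⊕ (3 ⊕ -1)) gives -1.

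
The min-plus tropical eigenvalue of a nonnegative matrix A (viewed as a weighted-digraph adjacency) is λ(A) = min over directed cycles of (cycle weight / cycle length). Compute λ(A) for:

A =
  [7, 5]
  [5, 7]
λ(A) = 5

Enumerate directed cycles and compute their means (weight / length). Sample:
  cycle 0 → 0: weight = 7, length = 1, mean = 7/1 ≈ 7.000
  cycle 1 → 1: weight = 7, length = 1, mean = 7/1 ≈ 7.000
  cycle 0 → 1 → 0: weight = 10, length = 2, mean = 10/2 ≈ 5.000
  cycle 1 → 0 → 1: weight = 10, length = 2, mean = 10/2 ≈ 5.000
Minimum mean = 5.000, attained e.g. along the cycle 0 → 1 → 0 with weight 10 and length 2. So λ(A) = 10/2 = 5.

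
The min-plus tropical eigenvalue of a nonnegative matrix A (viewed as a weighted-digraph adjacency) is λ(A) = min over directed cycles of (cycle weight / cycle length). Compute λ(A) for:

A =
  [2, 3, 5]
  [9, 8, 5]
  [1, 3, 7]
λ(A) = 2

Enumerate directed cycles and compute their means (weight / length). Sample:
  cycle 0 → 0: weight = 2, length = 1, mean = 2/1 ≈ 2.000
  cycle 1 → 1: weight = 8, length = 1, mean = 8/1 ≈ 8.000
  cycle 2 → 2: weight = 7, length = 1, mean = 7/1 ≈ 7.000
  cycle 0 → 1 → 0: weight = 12, length = 2, mean = 12/2 ≈ 6.000
  cycle 0 → 2 → 0: weight = 6, length = 2, mean = 6/2 ≈ 3.000
  cycle 1 → 0 → 1: weight = 12, length = 2, mean = 12/2 ≈ 6.000
Minimum mean = 2.000, attained e.g. along the cycle 0 → 0 with weight 2 and length 1. So λ(A) = 2/1 = 2.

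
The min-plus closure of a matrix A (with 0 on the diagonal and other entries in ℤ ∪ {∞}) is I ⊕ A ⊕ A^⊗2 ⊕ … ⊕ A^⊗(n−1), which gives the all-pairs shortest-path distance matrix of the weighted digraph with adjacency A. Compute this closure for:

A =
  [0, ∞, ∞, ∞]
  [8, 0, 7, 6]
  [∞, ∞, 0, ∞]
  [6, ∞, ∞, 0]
Closure =
  [0, ∞, ∞, ∞]
  [8, 0, 7, 6]
  [∞, ∞, 0, ∞]
  [6, ∞, ∞, 0]

This is the Floyd-Warshall all-pairs shortest-path computation. For each intermediate vertex k = 0, 1, …, 3, update dist[i][j] ← min(dist[i][j], dist[i][k] + dist[k][j]). The final matrix gives, for each (i, j), the minimum total weight of any directed path from i to j (possibly empty when i = j).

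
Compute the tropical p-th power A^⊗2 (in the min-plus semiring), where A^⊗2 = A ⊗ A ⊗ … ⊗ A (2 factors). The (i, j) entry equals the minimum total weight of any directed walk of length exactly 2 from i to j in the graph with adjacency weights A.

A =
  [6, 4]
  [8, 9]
A^⊗2 =
  [12, 10]
  [14, 12]

Each entry (A^⊗2)_ij equals the minimum over all length-2 walks i = v_0 → v_1 → … → v_2 = j of Σ_t A[v_t][v_{t+1}]. For example, for (i, j) = (0, 1) we minimise over 2 possible intermediate vertex sequences; the minimum is 10, attained along the walk 0 → 0 → 1.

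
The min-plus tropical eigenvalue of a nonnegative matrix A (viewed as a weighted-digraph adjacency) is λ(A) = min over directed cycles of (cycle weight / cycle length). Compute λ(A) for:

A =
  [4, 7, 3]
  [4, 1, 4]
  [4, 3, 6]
λ(A) = 1

Enumerate directed cycles and compute their means (weight / length). Sample:
  cycle 0 → 0: weight = 4, length = 1, mean = 4/1 ≈ 4.000
  cycle 1 → 1: weight = 1, length = 1, mean = 1/1 ≈ 1.000
  cycle 2 → 2: weight = 6, length = 1, mean = 6/1 ≈ 6.000
  cycle 0 → 1 → 0: weight = 11, length = 2, mean = 11/2 ≈ 5.500
  cycle 0 → 2 → 0: weight = 7, length = 2, mean = 7/2 ≈ 3.500
  cycle 1 → 0 → 1: weight = 11, length = 2, mean = 11/2 ≈ 5.500
Minimum mean = 1.000, attained e.g. along the cycle 1 → 1 with weight 1 and length 1. So λ(A) = 1/1 = 1.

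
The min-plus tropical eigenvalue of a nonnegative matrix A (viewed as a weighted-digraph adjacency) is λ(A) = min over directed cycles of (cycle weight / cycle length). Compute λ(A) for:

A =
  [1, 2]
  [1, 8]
λ(A) = 1

Enumerate directed cycles and compute their means (weight / length). Sample:
  cycle 0 → 0: weight = 1, length = 1, mean = 1/1 ≈ 1.000
  cycle 1 → 1: weight = 8, length = 1, mean = 8/1 ≈ 8.000
  cycle 0 → 1 → 0: weight = 3, length = 2, mean = 3/2 ≈ 1.500
  cycle 1 → 0 → 1: weight = 3, length = 2, mean = 3/2 ≈ 1.500
Minimum mean = 1.000, attained e.g. along the cycle 0 → 0 with weight 1 and length 1. So λ(A) = 1/1 = 1.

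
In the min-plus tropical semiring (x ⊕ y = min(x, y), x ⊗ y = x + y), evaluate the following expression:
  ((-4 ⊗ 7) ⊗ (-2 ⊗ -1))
((-4 ⊗ 7) ⊗ (-2 ⊗ -1)) = 0

Expand innermost to outermost. Recall ⊕ takes the minimum of its arguments and ⊗ takes their sum. Working out the expression ((-4 ⊗ 7) ⊗ (-2 ⊗ -1)) gives 0.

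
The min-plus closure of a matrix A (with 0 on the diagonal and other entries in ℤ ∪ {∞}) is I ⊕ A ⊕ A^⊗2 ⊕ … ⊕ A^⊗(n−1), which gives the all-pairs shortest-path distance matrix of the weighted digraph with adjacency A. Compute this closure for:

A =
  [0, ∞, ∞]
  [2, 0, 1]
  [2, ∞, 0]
Closure =
  [0, ∞, ∞]
  [2, 0, 1]
  [2, ∞, 0]

This is the Floyd-Warshall all-pairs shortest-path computation. For each intermediate vertex k = 0, 1, …, 2, update dist[i][j] ← min(dist[i][j], dist[i][k] + dist[k][j]). The final matrix gives, for each (i, j), the minimum total weight of any directed path from i to j (possibly empty when i = j).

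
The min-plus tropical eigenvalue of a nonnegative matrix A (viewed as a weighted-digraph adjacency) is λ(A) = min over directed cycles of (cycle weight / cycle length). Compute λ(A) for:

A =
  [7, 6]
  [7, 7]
λ(A) = 13/2

Enumerate directed cycles and compute their means (weight / length). Sample:
  cycle 0 → 0: weight = 7, length = 1, mean = 7/1 ≈ 7.000
  cycle 1 → 1: weight = 7, length = 1, mean = 7/1 ≈ 7.000
  cycle 0 → 1 → 0: weight = 13, length = 2, mean = 13/2 ≈ 6.500
  cycle 1 → 0 → 1: weight = 13, length = 2, mean = 13/2 ≈ 6.500
Minimum mean = 6.500, attained e.g. along the cycle 0 → 1 → 0 with weight 13 and length 2. So λ(A) = 13/2 = 13/2.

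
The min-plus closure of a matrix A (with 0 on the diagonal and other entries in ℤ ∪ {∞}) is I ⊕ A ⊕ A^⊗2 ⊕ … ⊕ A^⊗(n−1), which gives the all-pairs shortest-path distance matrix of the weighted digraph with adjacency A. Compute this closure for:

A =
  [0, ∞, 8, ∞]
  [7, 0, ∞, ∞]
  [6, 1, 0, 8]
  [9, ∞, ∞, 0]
Closure =
  [0, 9, 8, 16]
  [7, 0, 15, 23]
  [6, 1, 0, 8]
  [9, 18, 17, 0]

This is the Floyd-Warshall all-pairs shortest-path computation. For each intermediate vertex k = 0, 1, …, 3, update dist[i][j] ← min(dist[i][j], dist[i][k] + dist[k][j]). The final matrix gives, for each (i, j), the minimum total weight of any directed path from i to j (possibly empty when i = j).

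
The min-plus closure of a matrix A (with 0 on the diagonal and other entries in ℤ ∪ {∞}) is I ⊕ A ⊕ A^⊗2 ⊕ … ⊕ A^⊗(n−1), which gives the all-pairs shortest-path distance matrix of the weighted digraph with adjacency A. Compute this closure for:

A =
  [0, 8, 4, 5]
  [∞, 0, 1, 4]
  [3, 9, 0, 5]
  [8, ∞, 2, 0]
Closure =
  [0, 8, 4, 5]
  [4, 0, 1, 4]
  [3, 9, 0, 5]
  [5, 11, 2, 0]

This is the Floyd-Warshall all-pairs shortest-path computation. For each intermediate vertex k = 0, 1, …, 3, update dist[i][j] ← min(dist[i][j], dist[i][k] + dist[k][j]). The final matrix gives, for each (i, j), the minimum total weight of any directed path from i to j (possibly empty when i = j).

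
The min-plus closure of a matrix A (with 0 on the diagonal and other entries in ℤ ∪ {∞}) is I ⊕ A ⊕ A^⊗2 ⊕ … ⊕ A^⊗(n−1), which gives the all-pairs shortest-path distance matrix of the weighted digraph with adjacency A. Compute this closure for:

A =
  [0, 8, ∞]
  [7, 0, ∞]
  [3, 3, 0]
Closure =
  [0, 8, ∞]
  [7, 0, ∞]
  [3, 3, 0]

This is the Floyd-Warshall all-pairs shortest-path computation. For each intermediate vertex k = 0, 1, …, 2, update dist[i][j] ← min(dist[i][j], dist[i][k] + dist[k][j]). The final matrix gives, for each (i, j), the minimum total weight of any directed path from i to j (possibly empty when i = j).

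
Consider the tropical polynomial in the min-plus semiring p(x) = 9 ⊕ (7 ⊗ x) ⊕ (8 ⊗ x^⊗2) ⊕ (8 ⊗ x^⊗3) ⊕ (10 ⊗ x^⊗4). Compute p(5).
p(5) = 9

A tropical monomial a ⊗ x^⊗i evaluates to a + i · x. Evaluating each term at x = 5:
  Term 0 contributes 9 + 0 · 5 = 9
  Term 1 contributes 7 + 1 · 5 = 12
  Term 2 contributes 8 + 2 · 5 = 18
  Term 3 contributes 8 + 3 · 5 = 23
  Term 4 contributes 10 + 4 · 5 = 30
p(5) = ⊕ of these = min[9, 12, 18, 23, 30] = 9.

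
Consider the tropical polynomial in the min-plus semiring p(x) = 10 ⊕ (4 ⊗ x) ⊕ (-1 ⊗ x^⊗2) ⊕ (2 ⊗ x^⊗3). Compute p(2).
p(2) = 3

A tropical monomial a ⊗ x^⊗i evaluates to a + i · x. Evaluating each term at x = 2:
  Term 0 contributes 10 + 0 · 2 = 10
  Term 1 contributes 4 + 1 · 2 = 6
  Term 2 contributes -1 + 2 · 2 = 3
  Term 3 contributes 2 + 3 · 2 = 8
p(2) = ⊕ of these = min[10, 6, 3, 8] = 3.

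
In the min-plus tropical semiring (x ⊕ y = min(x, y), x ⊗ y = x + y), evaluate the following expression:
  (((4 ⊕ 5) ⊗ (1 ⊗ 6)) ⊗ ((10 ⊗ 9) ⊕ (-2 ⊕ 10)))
(((4 ⊕ 5) ⊗ (1 ⊗ 6)) ⊗ ((10 ⊗ 9) ⊕ (-2 ⊕ 10))) = 9

Expand innermost to outermost. Recall ⊕ takes the minimum of its arguments and ⊗ takes their sum. Working out the expression (((4 ⊕ 5) ⊗ (1 ⊗ 6)) ⊗ ((10 ⊗ 9) ⊕ (-2 ⊕ 10))) gives 9.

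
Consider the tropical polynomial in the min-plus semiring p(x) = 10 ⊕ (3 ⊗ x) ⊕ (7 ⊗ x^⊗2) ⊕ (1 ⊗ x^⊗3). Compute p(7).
p(7) = 10

A tropical monomial a ⊗ x^⊗i evaluates to a + i · x. Evaluating each term at x = 7:
  Term 0 contributes 10 + 0 · 7 = 10
  Term 1 contributes 3 + 1 · 7 = 10
  Term 2 contributes 7 + 2 · 7 = 21
  Term 3 contributes 1 + 3 · 7 = 22
p(7) = ⊕ of these = min[10, 10, 21, 22] = 10.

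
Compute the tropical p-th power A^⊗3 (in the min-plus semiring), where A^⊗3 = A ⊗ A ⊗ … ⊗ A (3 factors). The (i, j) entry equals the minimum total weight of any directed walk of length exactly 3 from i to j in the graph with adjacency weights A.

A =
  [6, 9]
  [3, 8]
A^⊗3 =
  [18, 21]
  [15, 18]

Each entry (A^⊗3)_ij equals the minimum over all length-3 walks i = v_0 → v_1 → … → v_3 = j of Σ_t A[v_t][v_{t+1}]. For example, for (i, j) = (0, 1) we minimise over 4 possible intermediate vertex sequences; the minimum is 21, attained along the walk 0 → 0 → 0 → 1.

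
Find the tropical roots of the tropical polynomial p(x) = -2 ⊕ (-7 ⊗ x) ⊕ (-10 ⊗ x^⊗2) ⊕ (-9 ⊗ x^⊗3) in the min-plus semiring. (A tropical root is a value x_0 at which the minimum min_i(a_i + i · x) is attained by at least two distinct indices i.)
Roots: {-1, 3, 5}

Each tropical root is a break point of the lower envelope of the lines y = a_i + i · x (there are 4 lines, with slopes 0, 1, ..., 3). Only the lines that attain the minimum somewhere contribute to roots; other lines are dominated. Here the surviving (envelope) indices are i = 3, i = 2, i = 1, i = 0.
Intersections between consecutive envelope lines give the roots: for adjacent envelope indices i < j the intersection is x = (a_i − a_j) / (j − i). Reading off the sorted break points: {-1, 3, 5}.
Verification: at each break x_0, at least two indices attain the minimum of min_i(a_i + i · x_0).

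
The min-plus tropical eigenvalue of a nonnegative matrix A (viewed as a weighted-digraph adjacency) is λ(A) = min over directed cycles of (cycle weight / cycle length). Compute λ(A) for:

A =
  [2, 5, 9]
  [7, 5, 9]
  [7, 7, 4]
λ(A) = 2

Enumerate directed cycles and compute their means (weight / length). Sample:
  cycle 0 → 0: weight = 2, length = 1, mean = 2/1 ≈ 2.000
  cycle 1 → 1: weight = 5, length = 1, mean = 5/1 ≈ 5.000
  cycle 2 → 2: weight = 4, length = 1, mean = 4/1 ≈ 4.000
  cycle 0 → 1 → 0: weight = 12, length = 2, mean = 12/2 ≈ 6.000
  cycle 0 → 2 → 0: weight = 16, length = 2, mean = 16/2 ≈ 8.000
  cycle 1 → 0 → 1: weight = 12, length = 2, mean = 12/2 ≈ 6.000
Minimum mean = 2.000, attained e.g. along the cycle 0 → 0 with weight 2 and length 1. So λ(A) = 2/1 = 2.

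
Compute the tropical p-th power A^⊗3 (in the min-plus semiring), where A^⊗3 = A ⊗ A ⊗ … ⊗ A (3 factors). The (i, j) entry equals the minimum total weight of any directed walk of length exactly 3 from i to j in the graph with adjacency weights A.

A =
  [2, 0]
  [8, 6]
A^⊗3 =
  [6, 4]
  [12, 10]

Each entry (A^⊗3)_ij equals the minimum over all length-3 walks i = v_0 → v_1 → … → v_3 = j of Σ_t A[v_t][v_{t+1}]. For example, for (i, j) = (0, 1) we minimise over 4 possible intermediate vertex sequences; the minimum is 4, attained along the walk 0 → 0 → 0 → 1.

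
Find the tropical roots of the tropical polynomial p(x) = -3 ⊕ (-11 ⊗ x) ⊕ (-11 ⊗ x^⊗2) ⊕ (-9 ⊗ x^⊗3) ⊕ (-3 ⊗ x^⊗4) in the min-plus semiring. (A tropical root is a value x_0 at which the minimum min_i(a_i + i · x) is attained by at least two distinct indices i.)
Roots: {-6, -2, 0, 8}

Each tropical root is a break point of the lower envelope of the lines y = a_i + i · x (there are 5 lines, with slopes 0, 1, ..., 4). Only the lines that attain the minimum somewhere contribute to roots; other lines are dominated. Here the surviving (envelope) indices are i = 4, i = 3, i = 2, i = 1, i = 0.
Intersections between consecutive envelope lines give the roots: for adjacent envelope indices i < j the intersection is x = (a_i − a_j) / (j − i). Reading off the sorted break points: {-6, -2, 0, 8}.
Verification: at each break x_0, at least two indices attain the minimum of min_i(a_i + i · x_0).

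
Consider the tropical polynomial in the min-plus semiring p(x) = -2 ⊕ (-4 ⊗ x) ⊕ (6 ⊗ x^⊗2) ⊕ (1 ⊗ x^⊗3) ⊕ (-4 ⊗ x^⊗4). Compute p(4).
p(4) = -2

A tropical monomial a ⊗ x^⊗i evaluates to a + i · x. Evaluating each term at x = 4:
  Term 0 contributes -2 + 0 · 4 = -2
  Term 1 contributes -4 + 1 · 4 = 0
  Term 2 contributes 6 + 2 · 4 = 14
  Term 3 contributes 1 + 3 · 4 = 13
  Term 4 contributes -4 + 4 · 4 = 12
p(4) = ⊕ of these = min[-2, 0, 14, 13, 12] = -2.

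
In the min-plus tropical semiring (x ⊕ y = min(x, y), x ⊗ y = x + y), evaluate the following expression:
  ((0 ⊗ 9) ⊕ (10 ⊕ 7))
((0 ⊗ 9) ⊕ (10 ⊕ 7)) = 7

Expand innermost to outermost. Recall ⊕ takes the minimum of its arguments and ⊗ takes their sum. Working out the expression ((0 ⊗ 9) ⊕ (10 ⊕ 7)) gives 7.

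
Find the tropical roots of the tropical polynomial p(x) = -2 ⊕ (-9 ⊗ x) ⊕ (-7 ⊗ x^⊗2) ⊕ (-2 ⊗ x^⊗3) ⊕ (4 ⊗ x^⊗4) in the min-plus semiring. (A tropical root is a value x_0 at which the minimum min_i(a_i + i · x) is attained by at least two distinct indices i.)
Roots: {-6, -5, -2, 7}

Each tropical root is a break point of the lower envelope of the lines y = a_i + i · x (there are 5 lines, with slopes 0, 1, ..., 4). Only the lines that attain the minimum somewhere contribute to roots; other lines are dominated. Here the surviving (envelope) indices are i = 4, i = 3, i = 2, i = 1, i = 0.
Intersections between consecutive envelope lines give the roots: for adjacent envelope indices i < j the intersection is x = (a_i − a_j) / (j − i). Reading off the sorted break points: {-6, -5, -2, 7}.
Verification: at each break x_0, at least two indices attain the minimum of min_i(a_i + i · x_0).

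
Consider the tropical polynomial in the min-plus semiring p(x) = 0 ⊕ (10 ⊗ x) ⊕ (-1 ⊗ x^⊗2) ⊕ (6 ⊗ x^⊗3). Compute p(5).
p(5) = 0

A tropical monomial a ⊗ x^⊗i evaluates to a + i · x. Evaluating each term at x = 5:
  Term 0 contributes 0 + 0 · 5 = 0
  Term 1 contributes 10 + 1 · 5 = 15
  Term 2 contributes -1 + 2 · 5 = 9
  Term 3 contributes 6 + 3 · 5 = 21
p(5) = ⊕ of these = min[0, 15, 9, 21] = 0.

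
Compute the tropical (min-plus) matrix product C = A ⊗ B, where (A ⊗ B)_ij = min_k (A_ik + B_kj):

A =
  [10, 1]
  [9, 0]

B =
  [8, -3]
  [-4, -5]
A ⊗ B =
  [-3, -4]
  [-4, -5]

Apply the min-plus product entry-by-entry:
  C[0][0] = min over k of (A[0][0] + B[0][0] = 10 + 8 = 18, A[0][1] + B[1][0] = 1 + -4 = -3) = -3 (attained at k = 1)
  C[0][1] = min over k of (A[0][0] + B[0][1] = 10 + -3 = 7, A[0][1] + B[1][1] = 1 + -5 = -4) = -4 (attained at k = 1)
  C[1][0] = min over k of (A[1][0] + B[0][0] = 9 + 8 = 17, A[1][1] + B[1][0] = 0 + -4 = -4) = -4 (attained at k = 1)
  C[1][1] = min over k of (A[1][0] + B[0][1] = 9 + -3 = 6, A[1][1] + B[1][1] = 0 + -5 = -5) = -5 (attained at k = 1)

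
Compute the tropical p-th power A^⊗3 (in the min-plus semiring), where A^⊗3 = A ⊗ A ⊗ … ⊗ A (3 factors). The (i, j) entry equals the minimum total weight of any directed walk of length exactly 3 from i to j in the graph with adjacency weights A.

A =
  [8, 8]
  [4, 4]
A^⊗3 =
  [16, 16]
  [12, 12]

Each entry (A^⊗3)_ij equals the minimum over all length-3 walks i = v_0 → v_1 → … → v_3 = j of Σ_t A[v_t][v_{t+1}]. For example, for (i, j) = (0, 1) we minimise over 4 possible intermediate vertex sequences; the minimum is 16, attained along the walk 0 → 1 → 1 → 1.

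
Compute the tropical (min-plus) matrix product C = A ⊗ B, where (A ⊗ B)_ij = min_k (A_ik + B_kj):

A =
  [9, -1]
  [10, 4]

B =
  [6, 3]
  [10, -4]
A ⊗ B =
  [9, -5]
  [14, 0]

Apply the min-plus product entry-by-entry:
  C[0][0] = min over k of (A[0][0] + B[0][0] = 9 + 6 = 15, A[0][1] + B[1][0] = -1 + 10 = 9) = 9 (attained at k = 1)
  C[0][1] = min over k of (A[0][0] + B[0][1] = 9 + 3 = 12, A[0][1] + B[1][1] = -1 + -4 = -5) = -5 (attained at k = 1)
  C[1][0] = min over k of (A[1][0] + B[0][0] = 10 + 6 = 16, A[1][1] + B[1][0] = 4 + 10 = 14) = 14 (attained at k = 1)
  C[1][1] = min over k of (A[1][0] + B[0][1] = 10 + 3 = 13, A[1][1] + B[1][1] = 4 + -4 = 0) = 0 (attained at k = 1)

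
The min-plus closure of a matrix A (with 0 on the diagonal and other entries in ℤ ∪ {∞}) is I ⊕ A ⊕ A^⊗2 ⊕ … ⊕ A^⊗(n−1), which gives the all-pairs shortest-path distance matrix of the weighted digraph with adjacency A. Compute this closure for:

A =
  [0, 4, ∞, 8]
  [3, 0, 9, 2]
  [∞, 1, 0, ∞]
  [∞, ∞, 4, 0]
Closure =
  [0, 4, 10, 6]
  [3, 0, 6, 2]
  [4, 1, 0, 3]
  [8, 5, 4, 0]

This is the Floyd-Warshall all-pairs shortest-path computation. For each intermediate vertex k = 0, 1, …, 3, update dist[i][j] ← min(dist[i][j], dist[i][k] + dist[k][j]). The final matrix gives, for each (i, j), the minimum total weight of any directed path from i to j (possibly empty when i = j).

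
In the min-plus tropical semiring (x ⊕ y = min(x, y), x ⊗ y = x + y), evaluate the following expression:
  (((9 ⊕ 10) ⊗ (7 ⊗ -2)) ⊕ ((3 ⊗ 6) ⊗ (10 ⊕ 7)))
(((9 ⊕ 10) ⊗ (7 ⊗ -2)) ⊕ ((3 ⊗ 6) ⊗ (10 ⊕ 7))) = 14

Expand innermost to outermost. Recall ⊕ takes the minimum of its arguments and ⊗ takes their sum. Working out the expression (((9 ⊕ 10) ⊗ (7 ⊗ -2)) ⊕ ((3 ⊗ 6) ⊗ (10 ⊕ 7))) gives 14.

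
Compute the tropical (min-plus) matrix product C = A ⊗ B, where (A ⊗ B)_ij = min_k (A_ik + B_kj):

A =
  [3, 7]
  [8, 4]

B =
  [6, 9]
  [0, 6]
A ⊗ B =
  [7, 12]
  [4, 10]

Apply the min-plus product entry-by-entry:
  C[0][0] = min over k of (A[0][0] + B[0][0] = 3 + 6 = 9, A[0][1] + B[1][0] = 7 + 0 = 7) = 7 (attained at k = 1)
  C[0][1] = min over k of (A[0][0] + B[0][1] = 3 + 9 = 12, A[0][1] + B[1][1] = 7 + 6 = 13) = 12 (attained at k = 0)
  C[1][0] = min over k of (A[1][0] + B[0][0] = 8 + 6 = 14, A[1][1] + B[1][0] = 4 + 0 = 4) = 4 (attained at k = 1)
  C[1][1] = min over k of (A[1][0] + B[0][1] = 8 + 9 = 17, A[1][1] + B[1][1] = 4 + 6 = 10) = 10 (attained at k = 1)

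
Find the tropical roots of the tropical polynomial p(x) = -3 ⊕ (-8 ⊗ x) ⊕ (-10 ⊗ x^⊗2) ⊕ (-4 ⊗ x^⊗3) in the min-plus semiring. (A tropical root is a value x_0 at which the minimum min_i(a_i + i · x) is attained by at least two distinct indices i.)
Roots: {-6, 2, 5}

Each tropical root is a break point of the lower envelope of the lines y = a_i + i · x (there are 4 lines, with slopes 0, 1, ..., 3). Only the lines that attain the minimum somewhere contribute to roots; other lines are dominated. Here the surviving (envelope) indices are i = 3, i = 2, i = 1, i = 0.
Intersections between consecutive envelope lines give the roots: for adjacent envelope indices i < j the intersection is x = (a_i − a_j) / (j − i). Reading off the sorted break points: {-6, 2, 5}.
Verification: at each break x_0, at least two indices attain the minimum of min_i(a_i + i · x_0).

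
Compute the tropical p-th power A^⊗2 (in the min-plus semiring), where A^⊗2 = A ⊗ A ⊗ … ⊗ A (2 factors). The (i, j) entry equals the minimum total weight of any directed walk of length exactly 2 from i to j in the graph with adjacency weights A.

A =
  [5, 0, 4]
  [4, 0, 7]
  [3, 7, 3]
A^⊗2 =
  [4, 0, 7]
  [4, 0, 7]
  [6, 3, 6]

Each entry (A^⊗2)_ij equals the minimum over all length-2 walks i = v_0 → v_1 → … → v_2 = j of Σ_t A[v_t][v_{t+1}]. For example, for (i, j) = (0, 2) we minimise over 3 possible intermediate vertex sequences; the minimum is 7, attained along the walk 0 → 1 → 2.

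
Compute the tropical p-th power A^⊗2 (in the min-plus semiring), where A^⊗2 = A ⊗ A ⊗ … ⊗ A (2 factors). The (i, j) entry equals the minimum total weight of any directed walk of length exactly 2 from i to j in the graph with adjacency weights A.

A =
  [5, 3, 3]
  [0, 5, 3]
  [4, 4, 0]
A^⊗2 =
  [3, 7, 3]
  [5, 3, 3]
  [4, 4, 0]

Each entry (A^⊗2)_ij equals the minimum over all length-2 walks i = v_0 → v_1 → … → v_2 = j of Σ_t A[v_t][v_{t+1}]. For example, for (i, j) = (0, 2) we minimise over 3 possible intermediate vertex sequences; the minimum is 3, attained along the walk 0 → 2 → 2.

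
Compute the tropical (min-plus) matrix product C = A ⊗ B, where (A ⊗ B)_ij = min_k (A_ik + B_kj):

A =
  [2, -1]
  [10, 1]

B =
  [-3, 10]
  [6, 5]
A ⊗ B =
  [-1, 4]
  [7, 6]

Apply the min-plus product entry-by-entry:
  C[0][0] = min over k of (A[0][0] + B[0][0] = 2 + -3 = -1, A[0][1] + B[1][0] = -1 + 6 = 5) = -1 (attained at k = 0)
  C[0][1] = min over k of (A[0][0] + B[0][1] = 2 + 10 = 12, A[0][1] + B[1][1] = -1 + 5 = 4) = 4 (attained at k = 1)
  C[1][0] = min over k of (A[1][0] + B[0][0] = 10 + -3 = 7, A[1][1] + B[1][0] = 1 + 6 = 7) = 7 (attained at k = 0)
  C[1][1] = min over k of (A[1][0] + B[0][1] = 10 + 10 = 20, A[1][1] + B[1][1] = 1 + 5 = 6) = 6 (attained at k = 1)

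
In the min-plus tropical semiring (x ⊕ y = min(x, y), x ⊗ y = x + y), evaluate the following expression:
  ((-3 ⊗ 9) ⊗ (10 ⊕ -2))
((-3 ⊗ 9) ⊗ (10 ⊕ -2)) = 4

Expand innermost to outermost. Recall ⊕ takes the minimum of its arguments and ⊗ takes their sum. Working out the expression ((-3 ⊗ 9) ⊗ (10 ⊕ -2)) gives 4.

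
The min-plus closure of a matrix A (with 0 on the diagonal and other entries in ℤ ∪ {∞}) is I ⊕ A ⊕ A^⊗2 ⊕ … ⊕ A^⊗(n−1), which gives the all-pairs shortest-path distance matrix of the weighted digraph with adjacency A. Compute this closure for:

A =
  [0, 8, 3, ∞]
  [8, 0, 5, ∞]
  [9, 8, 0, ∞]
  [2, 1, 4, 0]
Closure =
  [0, 8, 3, ∞]
  [8, 0, 5, ∞]
  [9, 8, 0, ∞]
  [2, 1, 4, 0]

This is the Floyd-Warshall all-pairs shortest-path computation. For each intermediate vertex k = 0, 1, …, 3, update dist[i][j] ← min(dist[i][j], dist[i][k] + dist[k][j]). The final matrix gives, for each (i, j), the minimum total weight of any directed path from i to j (possibly empty when i = j).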